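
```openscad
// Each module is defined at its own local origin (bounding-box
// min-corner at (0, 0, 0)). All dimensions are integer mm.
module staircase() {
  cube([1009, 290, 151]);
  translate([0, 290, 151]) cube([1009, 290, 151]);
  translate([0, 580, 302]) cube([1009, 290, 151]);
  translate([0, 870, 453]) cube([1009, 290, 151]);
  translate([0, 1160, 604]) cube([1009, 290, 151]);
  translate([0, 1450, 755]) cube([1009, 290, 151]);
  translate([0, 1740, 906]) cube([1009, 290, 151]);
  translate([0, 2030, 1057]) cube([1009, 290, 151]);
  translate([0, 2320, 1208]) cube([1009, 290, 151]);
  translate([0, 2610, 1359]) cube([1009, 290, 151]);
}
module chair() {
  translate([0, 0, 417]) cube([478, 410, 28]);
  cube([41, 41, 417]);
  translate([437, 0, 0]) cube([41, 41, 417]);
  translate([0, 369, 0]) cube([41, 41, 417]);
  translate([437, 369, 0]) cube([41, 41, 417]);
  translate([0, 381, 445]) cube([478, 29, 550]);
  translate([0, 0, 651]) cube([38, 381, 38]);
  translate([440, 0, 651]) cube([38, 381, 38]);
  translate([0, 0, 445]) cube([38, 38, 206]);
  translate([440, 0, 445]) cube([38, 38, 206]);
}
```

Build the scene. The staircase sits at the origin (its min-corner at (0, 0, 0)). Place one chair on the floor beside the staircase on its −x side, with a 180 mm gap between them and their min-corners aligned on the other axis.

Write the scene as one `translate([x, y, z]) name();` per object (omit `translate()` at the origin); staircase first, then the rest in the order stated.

staircase();
translate([-658, 0, 0]) chair();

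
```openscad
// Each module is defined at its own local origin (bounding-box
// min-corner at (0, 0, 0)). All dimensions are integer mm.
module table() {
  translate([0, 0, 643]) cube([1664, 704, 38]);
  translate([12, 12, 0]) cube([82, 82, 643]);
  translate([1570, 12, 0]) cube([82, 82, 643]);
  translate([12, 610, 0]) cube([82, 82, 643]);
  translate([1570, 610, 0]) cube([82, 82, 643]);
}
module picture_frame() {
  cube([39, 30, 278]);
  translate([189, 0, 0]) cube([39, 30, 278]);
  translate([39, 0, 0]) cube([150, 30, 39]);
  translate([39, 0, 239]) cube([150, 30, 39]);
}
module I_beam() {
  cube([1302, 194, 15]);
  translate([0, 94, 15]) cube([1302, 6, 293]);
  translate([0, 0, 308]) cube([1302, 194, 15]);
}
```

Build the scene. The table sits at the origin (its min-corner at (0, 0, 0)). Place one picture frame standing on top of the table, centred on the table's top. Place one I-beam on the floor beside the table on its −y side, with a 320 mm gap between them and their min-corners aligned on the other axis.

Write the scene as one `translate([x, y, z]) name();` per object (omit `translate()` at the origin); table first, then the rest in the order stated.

table();
translate([718, 337, 681]) picture_frame();
translate([0, -514, 0]) I_beam();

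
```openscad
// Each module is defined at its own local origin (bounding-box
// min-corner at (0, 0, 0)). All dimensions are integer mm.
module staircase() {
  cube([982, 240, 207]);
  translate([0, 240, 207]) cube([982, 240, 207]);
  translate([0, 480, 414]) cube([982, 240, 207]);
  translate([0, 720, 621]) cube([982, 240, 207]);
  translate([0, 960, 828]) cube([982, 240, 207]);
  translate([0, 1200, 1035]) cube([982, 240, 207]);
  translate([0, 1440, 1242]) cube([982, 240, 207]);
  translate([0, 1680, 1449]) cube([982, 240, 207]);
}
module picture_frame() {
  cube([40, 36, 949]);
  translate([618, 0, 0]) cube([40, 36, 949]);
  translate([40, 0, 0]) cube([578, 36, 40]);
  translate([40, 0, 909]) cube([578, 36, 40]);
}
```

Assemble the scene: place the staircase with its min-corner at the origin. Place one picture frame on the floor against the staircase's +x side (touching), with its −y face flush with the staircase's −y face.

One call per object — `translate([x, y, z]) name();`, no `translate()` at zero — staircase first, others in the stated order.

staircase();
translate([982, 0, 0]) picture_frame();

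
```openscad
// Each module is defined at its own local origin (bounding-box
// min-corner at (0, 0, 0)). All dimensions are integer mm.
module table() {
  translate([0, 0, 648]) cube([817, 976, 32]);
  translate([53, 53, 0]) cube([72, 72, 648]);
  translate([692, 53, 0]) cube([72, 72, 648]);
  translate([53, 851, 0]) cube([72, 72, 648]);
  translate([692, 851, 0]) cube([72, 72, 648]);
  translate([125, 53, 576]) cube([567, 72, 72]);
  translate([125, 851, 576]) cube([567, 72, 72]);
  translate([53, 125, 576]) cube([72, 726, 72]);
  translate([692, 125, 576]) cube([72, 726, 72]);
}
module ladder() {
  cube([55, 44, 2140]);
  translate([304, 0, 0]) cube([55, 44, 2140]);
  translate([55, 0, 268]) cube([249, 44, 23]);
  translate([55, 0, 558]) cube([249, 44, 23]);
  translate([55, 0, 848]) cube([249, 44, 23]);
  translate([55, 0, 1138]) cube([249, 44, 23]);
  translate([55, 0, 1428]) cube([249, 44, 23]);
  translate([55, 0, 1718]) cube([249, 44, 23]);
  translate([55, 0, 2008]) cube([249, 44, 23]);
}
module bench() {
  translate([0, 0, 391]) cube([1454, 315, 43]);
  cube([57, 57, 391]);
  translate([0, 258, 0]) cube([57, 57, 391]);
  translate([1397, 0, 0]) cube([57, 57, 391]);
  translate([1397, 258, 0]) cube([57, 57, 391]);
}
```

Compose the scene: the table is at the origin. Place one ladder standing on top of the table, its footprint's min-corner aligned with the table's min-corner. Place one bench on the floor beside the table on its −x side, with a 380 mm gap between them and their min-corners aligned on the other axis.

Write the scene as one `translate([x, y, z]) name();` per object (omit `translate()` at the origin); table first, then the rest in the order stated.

table();
translate([0, 0, 680]) ladder();
translate([-1834, 0, 0]) bench();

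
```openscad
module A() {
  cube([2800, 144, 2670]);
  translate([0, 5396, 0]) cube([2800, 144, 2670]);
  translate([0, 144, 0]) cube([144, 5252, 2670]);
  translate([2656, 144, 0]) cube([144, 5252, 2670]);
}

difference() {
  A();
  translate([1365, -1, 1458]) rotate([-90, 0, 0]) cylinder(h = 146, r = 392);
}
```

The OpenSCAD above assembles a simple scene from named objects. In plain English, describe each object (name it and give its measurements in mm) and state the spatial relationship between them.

A is the wall frame of a small rectangular building: four walls, each 2670 mm tall and 144 mm thick, enclosing a footprint 2800 mm (x) by 5540 mm (y) outside-to-outside, with no floor or roof. The front and back walls (the −y and +y sides) span the full width; the two side walls fit between them.

The house frame has a circular hole of radius 392 mm through its front wall, centred at (x = 1365, z = 1458).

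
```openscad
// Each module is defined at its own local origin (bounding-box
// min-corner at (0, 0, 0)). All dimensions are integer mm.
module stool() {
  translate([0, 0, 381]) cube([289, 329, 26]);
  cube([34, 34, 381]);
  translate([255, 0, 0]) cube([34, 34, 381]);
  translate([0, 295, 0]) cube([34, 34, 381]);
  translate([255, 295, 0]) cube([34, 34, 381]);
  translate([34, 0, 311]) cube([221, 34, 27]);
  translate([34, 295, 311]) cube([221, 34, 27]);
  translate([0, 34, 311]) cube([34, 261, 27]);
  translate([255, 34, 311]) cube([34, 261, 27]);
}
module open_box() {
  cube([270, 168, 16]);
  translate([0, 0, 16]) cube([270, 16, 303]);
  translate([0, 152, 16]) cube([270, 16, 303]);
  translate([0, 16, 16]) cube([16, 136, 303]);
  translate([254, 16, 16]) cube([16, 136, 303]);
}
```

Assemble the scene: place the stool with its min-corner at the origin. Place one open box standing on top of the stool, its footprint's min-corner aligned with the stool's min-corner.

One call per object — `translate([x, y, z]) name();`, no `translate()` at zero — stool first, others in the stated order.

stool();
translate([0, 0, 407]) open_box();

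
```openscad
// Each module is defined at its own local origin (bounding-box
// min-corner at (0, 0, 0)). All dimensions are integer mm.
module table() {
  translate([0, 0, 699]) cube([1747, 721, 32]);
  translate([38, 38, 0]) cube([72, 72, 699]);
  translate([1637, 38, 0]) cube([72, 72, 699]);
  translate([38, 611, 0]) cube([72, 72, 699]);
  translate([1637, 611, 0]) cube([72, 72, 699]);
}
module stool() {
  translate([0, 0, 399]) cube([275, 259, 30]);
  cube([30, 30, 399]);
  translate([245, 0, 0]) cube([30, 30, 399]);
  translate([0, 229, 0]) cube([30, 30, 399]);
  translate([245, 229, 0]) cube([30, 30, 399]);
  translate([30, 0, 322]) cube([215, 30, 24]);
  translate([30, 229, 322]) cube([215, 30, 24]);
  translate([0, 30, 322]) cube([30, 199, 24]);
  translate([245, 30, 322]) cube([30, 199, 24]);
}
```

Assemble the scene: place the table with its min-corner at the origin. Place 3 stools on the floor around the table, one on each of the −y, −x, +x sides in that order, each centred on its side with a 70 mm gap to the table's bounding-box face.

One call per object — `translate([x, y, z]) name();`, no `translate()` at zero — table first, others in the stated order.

table();
translate([736, -329, 0]) stool();
translate([-345, 231, 0]) stool();
translate([1817, 231, 0]) stool();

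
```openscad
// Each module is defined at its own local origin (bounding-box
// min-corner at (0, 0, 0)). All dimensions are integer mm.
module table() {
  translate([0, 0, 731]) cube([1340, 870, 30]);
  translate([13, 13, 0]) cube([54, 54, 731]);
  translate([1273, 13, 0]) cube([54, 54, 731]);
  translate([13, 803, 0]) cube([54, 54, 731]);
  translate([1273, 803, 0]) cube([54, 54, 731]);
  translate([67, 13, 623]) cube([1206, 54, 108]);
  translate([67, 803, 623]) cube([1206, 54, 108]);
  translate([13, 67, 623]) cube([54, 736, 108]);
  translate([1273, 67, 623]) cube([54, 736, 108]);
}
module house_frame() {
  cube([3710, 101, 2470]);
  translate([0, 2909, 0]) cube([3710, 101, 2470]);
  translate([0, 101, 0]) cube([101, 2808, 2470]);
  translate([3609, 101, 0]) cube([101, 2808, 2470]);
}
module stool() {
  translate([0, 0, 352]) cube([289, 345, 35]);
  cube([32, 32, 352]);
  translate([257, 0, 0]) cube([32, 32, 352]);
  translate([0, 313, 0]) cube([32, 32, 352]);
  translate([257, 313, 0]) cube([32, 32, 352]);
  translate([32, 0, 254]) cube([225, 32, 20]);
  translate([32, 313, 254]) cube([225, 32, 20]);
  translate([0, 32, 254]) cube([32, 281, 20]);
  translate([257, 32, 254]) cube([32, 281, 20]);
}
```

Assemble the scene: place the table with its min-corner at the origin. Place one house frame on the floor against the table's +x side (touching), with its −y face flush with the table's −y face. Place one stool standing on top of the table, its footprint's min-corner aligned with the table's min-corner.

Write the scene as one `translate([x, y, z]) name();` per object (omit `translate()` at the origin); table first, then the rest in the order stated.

table();
translate([1340, 0, 0]) house_frame();
translate([0, 0, 761]) stool();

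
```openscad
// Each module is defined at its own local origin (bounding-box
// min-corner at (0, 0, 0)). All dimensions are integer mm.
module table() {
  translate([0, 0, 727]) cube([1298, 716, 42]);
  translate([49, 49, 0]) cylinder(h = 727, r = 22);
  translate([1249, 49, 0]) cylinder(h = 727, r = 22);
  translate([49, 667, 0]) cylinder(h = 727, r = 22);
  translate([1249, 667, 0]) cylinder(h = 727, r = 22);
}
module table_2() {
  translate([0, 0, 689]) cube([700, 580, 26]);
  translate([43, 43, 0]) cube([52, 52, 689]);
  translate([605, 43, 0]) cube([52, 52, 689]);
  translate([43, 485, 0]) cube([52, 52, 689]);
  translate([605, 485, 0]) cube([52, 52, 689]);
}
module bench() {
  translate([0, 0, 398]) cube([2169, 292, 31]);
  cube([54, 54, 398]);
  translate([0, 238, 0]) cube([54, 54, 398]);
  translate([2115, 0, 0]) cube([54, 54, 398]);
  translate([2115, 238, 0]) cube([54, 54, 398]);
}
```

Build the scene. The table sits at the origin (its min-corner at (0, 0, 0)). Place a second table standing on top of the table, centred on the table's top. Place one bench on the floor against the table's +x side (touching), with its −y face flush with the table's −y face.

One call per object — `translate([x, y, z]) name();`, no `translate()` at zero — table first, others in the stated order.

table();
translate([299, 68, 769]) table_2();
translate([1298, 0, 0]) bench();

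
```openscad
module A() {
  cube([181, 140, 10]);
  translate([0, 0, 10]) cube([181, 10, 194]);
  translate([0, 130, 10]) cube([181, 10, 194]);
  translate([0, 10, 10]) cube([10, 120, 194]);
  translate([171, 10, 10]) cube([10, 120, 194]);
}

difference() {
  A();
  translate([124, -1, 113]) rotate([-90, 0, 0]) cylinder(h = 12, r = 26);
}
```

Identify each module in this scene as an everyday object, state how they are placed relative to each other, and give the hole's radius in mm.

A is an open box. The open box has a circular hole through its front wall. The hole's radius is 26 mm.

The subtracted cylinder has r = 26 mm.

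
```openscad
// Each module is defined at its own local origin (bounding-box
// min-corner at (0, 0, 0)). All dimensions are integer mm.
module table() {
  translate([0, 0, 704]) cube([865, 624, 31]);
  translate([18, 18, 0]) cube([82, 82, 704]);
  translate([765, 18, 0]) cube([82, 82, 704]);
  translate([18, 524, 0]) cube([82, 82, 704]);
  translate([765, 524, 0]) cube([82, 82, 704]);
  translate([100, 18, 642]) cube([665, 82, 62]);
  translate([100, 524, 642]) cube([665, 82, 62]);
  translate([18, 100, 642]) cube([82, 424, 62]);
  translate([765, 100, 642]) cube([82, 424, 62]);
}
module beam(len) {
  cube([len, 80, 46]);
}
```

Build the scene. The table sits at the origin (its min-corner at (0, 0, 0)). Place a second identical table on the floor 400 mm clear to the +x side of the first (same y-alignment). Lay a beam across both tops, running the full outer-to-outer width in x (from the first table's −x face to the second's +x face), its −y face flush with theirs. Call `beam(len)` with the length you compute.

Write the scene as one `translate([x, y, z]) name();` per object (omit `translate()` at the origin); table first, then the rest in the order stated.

table();
translate([1265, 0, 0]) table();
translate([0, 0, 735]) beam(2130);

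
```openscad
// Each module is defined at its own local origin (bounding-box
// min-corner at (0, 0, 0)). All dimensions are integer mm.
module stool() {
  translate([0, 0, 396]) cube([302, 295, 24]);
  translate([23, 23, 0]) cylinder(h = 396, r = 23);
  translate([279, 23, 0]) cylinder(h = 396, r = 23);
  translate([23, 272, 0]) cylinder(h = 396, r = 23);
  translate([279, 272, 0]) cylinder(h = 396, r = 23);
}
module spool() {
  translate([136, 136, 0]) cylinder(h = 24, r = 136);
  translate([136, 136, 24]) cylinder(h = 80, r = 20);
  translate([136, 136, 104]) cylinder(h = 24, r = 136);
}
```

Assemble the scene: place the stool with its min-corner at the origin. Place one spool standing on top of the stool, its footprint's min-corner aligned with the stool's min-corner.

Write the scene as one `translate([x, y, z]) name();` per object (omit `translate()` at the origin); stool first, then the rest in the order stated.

stool();
translate([0, 0, 420]) spool();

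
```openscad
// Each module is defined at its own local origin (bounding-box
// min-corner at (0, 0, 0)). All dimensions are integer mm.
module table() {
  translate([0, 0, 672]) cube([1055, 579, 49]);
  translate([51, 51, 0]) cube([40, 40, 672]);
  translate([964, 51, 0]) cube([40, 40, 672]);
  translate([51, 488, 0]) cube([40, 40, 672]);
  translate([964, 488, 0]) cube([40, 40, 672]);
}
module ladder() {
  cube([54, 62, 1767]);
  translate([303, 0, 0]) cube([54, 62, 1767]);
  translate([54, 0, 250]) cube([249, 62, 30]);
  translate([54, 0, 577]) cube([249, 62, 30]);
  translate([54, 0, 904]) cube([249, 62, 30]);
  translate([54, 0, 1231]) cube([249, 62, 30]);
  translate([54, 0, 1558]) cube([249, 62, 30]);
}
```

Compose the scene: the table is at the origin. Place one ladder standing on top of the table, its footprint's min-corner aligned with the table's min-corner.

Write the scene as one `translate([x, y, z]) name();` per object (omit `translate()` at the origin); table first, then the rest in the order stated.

table();
translate([0, 0, 721]) ladder();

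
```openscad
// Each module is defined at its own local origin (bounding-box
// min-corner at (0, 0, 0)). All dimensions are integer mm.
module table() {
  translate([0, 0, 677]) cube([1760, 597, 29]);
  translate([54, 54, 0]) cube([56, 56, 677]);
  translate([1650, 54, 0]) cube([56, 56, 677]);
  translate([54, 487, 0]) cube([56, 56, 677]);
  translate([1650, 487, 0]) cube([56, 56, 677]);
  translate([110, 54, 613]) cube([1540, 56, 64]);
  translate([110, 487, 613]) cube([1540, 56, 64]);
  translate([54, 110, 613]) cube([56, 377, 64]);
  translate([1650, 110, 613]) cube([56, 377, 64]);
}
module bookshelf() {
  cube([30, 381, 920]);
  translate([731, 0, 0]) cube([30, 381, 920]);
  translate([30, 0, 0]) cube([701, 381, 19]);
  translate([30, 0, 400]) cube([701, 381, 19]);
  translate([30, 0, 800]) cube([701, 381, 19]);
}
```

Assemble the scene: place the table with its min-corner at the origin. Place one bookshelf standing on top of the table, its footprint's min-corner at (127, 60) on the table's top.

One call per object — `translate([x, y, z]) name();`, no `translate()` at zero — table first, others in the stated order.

table();
translate([127, 60, 706]) bookshelf();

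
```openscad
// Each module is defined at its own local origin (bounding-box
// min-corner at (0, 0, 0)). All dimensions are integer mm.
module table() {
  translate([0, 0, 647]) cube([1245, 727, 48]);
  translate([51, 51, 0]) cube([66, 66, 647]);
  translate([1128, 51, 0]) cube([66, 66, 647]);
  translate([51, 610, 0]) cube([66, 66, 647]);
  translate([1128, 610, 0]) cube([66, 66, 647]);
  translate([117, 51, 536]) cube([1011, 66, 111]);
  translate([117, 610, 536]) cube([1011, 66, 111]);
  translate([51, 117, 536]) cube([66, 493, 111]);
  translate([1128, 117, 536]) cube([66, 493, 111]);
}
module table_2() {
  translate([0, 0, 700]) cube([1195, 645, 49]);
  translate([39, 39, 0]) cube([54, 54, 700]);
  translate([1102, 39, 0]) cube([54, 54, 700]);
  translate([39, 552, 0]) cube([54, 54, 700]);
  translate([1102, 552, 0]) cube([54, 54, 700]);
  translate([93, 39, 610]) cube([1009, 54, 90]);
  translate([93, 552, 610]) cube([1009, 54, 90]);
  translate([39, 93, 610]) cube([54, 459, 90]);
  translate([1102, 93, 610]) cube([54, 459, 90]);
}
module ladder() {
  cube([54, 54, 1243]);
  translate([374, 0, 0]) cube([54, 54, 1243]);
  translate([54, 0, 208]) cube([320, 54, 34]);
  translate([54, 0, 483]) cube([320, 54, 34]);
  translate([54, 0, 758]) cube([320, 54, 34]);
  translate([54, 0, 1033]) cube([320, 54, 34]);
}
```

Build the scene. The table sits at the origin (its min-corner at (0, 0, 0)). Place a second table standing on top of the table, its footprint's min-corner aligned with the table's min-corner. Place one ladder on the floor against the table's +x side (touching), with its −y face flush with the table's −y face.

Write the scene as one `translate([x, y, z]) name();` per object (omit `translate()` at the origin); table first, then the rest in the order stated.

table();
translate([0, 0, 695]) table_2();
translate([1245, 0, 0]) ladder();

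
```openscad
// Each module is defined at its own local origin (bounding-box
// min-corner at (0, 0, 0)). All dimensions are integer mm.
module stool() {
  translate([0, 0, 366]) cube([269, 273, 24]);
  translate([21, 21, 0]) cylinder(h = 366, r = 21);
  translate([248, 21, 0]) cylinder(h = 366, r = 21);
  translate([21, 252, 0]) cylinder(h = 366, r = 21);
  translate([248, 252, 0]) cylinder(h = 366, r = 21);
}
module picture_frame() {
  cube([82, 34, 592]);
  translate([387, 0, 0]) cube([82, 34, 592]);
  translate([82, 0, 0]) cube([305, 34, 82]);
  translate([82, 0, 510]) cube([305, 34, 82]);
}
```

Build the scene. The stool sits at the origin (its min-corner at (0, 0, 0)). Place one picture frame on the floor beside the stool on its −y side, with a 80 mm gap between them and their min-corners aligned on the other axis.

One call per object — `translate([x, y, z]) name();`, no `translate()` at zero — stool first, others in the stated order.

stool();
translate([0, -114, 0]) picture_frame();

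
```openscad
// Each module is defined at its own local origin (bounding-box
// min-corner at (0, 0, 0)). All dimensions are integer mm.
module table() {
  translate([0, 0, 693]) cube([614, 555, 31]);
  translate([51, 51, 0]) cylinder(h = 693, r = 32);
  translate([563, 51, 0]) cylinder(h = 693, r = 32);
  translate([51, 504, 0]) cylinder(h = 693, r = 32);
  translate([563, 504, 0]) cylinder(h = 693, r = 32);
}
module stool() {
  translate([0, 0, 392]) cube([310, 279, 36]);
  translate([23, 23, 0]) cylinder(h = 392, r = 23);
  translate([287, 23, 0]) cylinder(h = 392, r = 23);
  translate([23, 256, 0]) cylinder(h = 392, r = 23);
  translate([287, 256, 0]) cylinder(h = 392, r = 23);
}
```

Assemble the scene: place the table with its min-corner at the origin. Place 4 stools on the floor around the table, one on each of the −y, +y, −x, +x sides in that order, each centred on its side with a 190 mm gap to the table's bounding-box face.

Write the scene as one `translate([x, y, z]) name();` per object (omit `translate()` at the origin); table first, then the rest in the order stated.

table();
translate([152, -469, 0]) stool();
translate([152, 745, 0]) stool();
translate([-500, 138, 0]) stool();
translate([804, 138, 0]) stool();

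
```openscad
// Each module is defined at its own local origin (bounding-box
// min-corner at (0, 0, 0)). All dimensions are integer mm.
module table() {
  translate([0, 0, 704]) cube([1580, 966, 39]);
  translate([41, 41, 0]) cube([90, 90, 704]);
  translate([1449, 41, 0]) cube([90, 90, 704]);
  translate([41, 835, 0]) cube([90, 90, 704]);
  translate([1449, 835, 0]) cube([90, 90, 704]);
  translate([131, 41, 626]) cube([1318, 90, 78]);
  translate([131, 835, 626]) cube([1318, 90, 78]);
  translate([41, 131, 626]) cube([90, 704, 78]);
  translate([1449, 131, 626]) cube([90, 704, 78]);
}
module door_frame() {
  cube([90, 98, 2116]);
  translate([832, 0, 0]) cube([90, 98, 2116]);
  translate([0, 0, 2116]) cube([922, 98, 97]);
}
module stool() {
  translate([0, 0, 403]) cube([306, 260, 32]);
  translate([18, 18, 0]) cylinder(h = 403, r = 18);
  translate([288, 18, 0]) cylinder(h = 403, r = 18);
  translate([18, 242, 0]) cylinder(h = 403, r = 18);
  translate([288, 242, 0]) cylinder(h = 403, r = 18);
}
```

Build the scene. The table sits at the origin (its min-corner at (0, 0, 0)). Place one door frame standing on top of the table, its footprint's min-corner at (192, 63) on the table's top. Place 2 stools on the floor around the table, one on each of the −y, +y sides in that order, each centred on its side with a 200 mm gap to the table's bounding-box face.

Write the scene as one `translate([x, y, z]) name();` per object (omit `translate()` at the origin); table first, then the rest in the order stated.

table();
translate([192, 63, 743]) door_frame();
translate([637, -460, 0]) stool();
translate([637, 1166, 0]) stool();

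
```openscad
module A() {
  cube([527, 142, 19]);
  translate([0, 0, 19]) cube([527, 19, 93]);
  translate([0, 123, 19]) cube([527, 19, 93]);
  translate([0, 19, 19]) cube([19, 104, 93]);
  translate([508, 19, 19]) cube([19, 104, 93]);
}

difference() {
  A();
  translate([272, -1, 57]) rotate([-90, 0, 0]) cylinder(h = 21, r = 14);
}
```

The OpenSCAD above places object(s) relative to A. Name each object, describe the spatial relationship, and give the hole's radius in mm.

A is an open box. The open box has a circular hole through its front wall. The hole's radius is 14 mm.

The subtracted cylinder has r = 14 mm.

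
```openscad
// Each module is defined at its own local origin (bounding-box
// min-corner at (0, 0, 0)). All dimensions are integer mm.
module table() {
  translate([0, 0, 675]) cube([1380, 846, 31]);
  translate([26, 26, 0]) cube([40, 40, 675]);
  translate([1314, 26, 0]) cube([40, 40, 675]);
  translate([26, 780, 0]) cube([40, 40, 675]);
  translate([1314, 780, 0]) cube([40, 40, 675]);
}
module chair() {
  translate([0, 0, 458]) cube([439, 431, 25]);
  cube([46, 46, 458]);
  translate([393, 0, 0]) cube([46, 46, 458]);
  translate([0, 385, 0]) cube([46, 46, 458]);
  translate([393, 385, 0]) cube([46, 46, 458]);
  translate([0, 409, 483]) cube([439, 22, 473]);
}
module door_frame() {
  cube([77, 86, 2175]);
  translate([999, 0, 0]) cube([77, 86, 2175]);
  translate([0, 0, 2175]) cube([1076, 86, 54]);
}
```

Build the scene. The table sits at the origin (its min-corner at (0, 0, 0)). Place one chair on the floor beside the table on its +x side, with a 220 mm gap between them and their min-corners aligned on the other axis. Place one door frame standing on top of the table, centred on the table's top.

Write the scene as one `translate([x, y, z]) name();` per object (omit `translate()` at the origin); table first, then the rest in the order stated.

table();
translate([1600, 0, 0]) chair();
translate([152, 380, 706]) door_frame();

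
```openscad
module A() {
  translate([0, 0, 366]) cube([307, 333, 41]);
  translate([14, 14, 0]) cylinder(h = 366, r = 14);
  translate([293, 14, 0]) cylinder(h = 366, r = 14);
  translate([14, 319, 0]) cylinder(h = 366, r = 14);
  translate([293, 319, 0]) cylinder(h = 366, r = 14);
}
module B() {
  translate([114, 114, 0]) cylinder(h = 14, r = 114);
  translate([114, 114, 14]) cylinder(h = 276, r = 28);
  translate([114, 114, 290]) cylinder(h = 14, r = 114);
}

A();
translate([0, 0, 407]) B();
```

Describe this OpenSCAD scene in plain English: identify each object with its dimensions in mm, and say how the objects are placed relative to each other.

A is a four-legged stool. The seat is 307×333 mm, 41 mm thick, top at z = 407 mm. It stands on four round legs, each 28 mm in diameter, from z = 0 to the seat underside, each leg's axis is inset half a diameter from the nearest pair of seat edges (so the leg's bounding box is flush with the corner).

B is a spool: two coaxial disc flanges of radius 114 mm and thickness 14 mm, joined by a core cylinder of radius 28 mm and height 276 mm. The lower flange rests on z = 0 and the three cylinders share a vertical axis.

The spool is on top of the stool.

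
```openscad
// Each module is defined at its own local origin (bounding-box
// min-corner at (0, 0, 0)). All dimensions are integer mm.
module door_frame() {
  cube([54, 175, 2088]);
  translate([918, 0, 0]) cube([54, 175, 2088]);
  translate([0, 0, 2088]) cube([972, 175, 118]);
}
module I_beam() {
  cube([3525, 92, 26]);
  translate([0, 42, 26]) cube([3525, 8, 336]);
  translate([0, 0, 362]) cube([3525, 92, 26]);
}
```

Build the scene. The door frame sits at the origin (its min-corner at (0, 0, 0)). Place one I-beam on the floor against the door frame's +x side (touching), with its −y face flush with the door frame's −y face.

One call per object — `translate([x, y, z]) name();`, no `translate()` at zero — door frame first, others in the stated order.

door_frame();
translate([972, 0, 0]) I_beam();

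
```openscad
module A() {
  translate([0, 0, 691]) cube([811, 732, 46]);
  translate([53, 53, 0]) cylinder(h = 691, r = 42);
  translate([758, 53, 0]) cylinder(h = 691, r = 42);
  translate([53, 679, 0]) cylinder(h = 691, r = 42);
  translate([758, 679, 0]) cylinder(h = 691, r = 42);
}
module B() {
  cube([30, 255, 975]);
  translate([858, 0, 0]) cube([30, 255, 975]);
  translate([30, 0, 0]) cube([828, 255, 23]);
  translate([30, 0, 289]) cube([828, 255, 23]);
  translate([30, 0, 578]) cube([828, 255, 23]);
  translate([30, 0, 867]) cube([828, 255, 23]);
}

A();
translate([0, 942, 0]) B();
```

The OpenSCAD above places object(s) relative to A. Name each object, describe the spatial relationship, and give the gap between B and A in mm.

The bookshelf's nearest face is 210 mm from the table's +y face.

A is a table. B is a bookshelf. The bookshelf is on the floor beside the table on its +y side. The gap between the bookshelf and the table is 210 mm.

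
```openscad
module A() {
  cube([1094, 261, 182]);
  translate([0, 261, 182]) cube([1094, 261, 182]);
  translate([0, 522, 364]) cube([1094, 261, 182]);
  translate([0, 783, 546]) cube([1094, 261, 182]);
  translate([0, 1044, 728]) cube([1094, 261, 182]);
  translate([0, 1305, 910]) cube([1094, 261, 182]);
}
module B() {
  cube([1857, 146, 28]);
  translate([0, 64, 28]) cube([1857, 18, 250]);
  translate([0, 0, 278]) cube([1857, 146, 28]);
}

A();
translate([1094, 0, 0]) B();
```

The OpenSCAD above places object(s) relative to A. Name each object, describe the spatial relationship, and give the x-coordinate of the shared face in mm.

The staircase's +x face and the I-beam's −x face are both at x = 1094 mm.

A is a staircase. B is an I-beam. The I-beam is against the staircase's +x side, with their −y faces flush. The x-coordinate of the shared face is 1094 mm.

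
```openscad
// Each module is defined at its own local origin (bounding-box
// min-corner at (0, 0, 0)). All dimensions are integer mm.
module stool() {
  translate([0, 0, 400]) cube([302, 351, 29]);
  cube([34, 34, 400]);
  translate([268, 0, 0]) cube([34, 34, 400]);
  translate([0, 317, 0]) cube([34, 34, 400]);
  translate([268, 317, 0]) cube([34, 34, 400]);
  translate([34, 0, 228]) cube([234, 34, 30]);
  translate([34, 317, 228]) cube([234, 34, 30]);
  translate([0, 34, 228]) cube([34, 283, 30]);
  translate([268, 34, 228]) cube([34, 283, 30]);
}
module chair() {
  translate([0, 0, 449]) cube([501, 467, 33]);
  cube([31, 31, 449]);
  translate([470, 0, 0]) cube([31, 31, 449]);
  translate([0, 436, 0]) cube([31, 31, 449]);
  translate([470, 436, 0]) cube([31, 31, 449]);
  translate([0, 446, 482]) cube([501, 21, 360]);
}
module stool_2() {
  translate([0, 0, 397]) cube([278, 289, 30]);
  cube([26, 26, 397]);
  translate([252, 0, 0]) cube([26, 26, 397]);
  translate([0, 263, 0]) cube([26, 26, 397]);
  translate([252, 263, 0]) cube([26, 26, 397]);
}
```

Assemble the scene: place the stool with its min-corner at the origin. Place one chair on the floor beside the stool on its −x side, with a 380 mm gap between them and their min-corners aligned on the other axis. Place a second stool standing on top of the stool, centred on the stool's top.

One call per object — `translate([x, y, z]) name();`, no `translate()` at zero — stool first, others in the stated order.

stool();
translate([-881, 0, 0]) chair();
translate([12, 31, 429]) stool_2();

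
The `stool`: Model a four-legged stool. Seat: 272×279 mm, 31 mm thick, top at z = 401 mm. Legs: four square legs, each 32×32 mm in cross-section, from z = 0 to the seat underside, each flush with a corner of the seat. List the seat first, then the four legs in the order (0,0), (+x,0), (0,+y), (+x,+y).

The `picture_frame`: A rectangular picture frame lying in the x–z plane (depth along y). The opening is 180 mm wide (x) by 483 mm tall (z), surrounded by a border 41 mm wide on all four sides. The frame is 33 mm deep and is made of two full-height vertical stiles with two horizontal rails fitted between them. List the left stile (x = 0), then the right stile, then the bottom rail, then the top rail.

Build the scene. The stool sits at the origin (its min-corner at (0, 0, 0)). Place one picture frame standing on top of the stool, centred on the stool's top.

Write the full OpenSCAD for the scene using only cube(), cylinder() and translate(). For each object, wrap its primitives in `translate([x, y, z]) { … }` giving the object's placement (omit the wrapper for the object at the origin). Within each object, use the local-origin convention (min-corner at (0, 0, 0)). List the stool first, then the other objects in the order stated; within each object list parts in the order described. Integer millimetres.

translate([0, 0, 370]) cube([272, 279, 31]);
cube([32, 32, 370]);
translate([240, 0, 0]) cube([32, 32, 370]);
translate([0, 247, 0]) cube([32, 32, 370]);
translate([240, 247, 0]) cube([32, 32, 370]);
translate([5, 123, 401]) {
  cube([41, 33, 565]);
  translate([221, 0, 0]) cube([41, 33, 565]);
  translate([41, 0, 0]) cube([180, 33, 41]);
  translate([41, 0, 524]) cube([180, 33, 41]);
}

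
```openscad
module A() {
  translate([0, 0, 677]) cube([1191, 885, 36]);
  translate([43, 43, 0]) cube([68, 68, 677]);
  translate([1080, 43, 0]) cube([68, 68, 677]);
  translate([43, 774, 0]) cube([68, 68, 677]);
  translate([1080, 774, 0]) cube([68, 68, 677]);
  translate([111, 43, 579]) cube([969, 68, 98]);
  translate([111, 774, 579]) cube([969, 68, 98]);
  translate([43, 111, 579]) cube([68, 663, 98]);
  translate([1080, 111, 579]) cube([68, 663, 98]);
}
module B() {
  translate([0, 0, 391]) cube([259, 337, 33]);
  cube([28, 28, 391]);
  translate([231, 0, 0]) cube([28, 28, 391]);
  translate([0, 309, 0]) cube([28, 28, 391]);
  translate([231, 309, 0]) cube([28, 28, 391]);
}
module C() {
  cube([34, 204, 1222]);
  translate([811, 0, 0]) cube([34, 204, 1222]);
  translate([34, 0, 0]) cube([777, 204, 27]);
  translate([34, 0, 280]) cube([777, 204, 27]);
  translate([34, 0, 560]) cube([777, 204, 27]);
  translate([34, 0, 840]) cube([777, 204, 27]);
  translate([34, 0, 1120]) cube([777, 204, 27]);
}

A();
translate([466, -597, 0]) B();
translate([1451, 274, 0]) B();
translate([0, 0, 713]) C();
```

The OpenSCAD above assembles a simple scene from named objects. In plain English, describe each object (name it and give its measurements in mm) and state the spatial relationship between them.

A is a table with a 1191×885 mm rectangular top, 36 mm thick, top surface at z = 713 mm, supported by four 68×68 mm square legs, each inset 43 mm from the nearest pair of top edges, running from the floor. Four apron rails, 68 mm thick and 98 mm tall, run between adjacent legs with their top edges flush with the underside of the top and their outer faces flush with the legs' outer faces.

B is a simple wooden stool: a rectangular seat 259 mm (x) by 337 mm (y), 33 mm thick, top face at z = 424 mm, on four square legs, each 28×28 mm in cross-section. The legs rest on z = 0, each flush with a corner of the seat.

C is an open bookshelf. Two side panels, each 34 mm thick, 204 mm deep and 1222 mm tall, stand 845 mm apart (outside-to-outside). Between them sit 5 shelves, each 27 mm thick and 204 mm deep, spanning the full gap between the sides. The bottom shelf rests on the floor (its underside at z = 0) and the clear gap between one shelf's top and the next shelf's underside is 253 mm.

Two stools sit around the table at the −y, +x sides. The bookshelf is on top of the table.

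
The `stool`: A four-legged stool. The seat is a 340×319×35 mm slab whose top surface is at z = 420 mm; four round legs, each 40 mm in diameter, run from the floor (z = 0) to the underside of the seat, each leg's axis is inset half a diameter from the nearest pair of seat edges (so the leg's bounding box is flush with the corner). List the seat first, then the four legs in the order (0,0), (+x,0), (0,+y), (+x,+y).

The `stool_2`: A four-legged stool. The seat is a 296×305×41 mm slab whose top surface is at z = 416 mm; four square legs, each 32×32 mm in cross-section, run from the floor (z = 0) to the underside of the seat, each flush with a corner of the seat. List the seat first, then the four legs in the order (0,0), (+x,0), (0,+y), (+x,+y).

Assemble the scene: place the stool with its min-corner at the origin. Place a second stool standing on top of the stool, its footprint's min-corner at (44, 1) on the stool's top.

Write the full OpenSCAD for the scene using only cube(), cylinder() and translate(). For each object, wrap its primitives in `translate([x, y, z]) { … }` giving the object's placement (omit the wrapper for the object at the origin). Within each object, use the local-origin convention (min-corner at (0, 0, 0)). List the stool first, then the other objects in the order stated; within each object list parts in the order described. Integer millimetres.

translate([0, 0, 385]) cube([340, 319, 35]);
translate([20, 20, 0]) cylinder(h = 385, r = 20);
translate([320, 20, 0]) cylinder(h = 385, r = 20);
translate([20, 299, 0]) cylinder(h = 385, r = 20);
translate([320, 299, 0]) cylinder(h = 385, r = 20);
translate([44, 1, 420]) {
  translate([0, 0, 375]) cube([296, 305, 41]);
  cube([32, 32, 375]);
  translate([264, 0, 0]) cube([32, 32, 375]);
  translate([0, 273, 0]) cube([32, 32, 375]);
  translate([264, 273, 0]) cube([32, 32, 375]);
}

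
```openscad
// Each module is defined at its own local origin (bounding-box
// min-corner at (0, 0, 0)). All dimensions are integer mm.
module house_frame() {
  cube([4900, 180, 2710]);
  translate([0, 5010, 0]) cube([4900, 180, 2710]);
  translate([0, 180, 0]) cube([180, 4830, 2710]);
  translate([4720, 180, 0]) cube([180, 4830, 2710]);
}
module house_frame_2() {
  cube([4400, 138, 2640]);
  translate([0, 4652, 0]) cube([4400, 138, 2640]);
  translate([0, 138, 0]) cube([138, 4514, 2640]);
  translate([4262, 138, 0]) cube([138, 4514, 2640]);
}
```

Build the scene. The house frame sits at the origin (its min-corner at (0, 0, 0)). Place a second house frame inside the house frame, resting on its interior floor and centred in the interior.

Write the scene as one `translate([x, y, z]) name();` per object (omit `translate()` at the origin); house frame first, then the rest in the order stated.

house_frame();
translate([250, 200, 0]) house_frame_2();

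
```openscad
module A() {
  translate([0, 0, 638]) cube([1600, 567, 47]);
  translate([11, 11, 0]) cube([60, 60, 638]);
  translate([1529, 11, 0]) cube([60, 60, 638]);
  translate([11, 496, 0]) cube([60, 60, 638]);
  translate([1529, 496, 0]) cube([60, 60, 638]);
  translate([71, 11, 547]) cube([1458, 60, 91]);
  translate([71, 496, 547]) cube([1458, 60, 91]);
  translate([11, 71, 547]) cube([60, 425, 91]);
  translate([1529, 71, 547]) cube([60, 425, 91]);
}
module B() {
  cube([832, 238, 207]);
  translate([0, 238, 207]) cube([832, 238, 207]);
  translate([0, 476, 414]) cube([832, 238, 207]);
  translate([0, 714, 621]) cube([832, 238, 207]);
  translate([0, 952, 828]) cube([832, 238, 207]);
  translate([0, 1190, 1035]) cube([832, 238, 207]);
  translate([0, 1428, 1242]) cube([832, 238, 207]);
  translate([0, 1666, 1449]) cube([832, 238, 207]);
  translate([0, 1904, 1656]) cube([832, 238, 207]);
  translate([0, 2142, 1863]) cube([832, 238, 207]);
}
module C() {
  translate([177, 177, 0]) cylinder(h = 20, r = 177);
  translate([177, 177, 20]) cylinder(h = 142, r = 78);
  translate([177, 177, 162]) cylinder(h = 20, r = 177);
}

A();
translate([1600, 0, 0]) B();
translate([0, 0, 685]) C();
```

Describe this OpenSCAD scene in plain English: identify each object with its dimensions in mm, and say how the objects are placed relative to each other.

A is a table: top 1600 mm (x) × 567 mm (y), 47 mm thick, upper face at z = 685 mm, on four 60×60 mm square legs, each inset 11 mm from the nearest pair of top edges, running from z = 0 to the bottom of the top. Four apron rails, 60 mm thick and 91 mm tall, run between adjacent legs with their top edges flush with the underside of the top and their outer faces flush with the legs' outer faces.

B is a straight staircase of 10 solid steps. Each step is 832 mm wide (x), 238 mm deep (y, the going) and 207 mm tall (the rise). The first step rests on the floor; each subsequent step sits one going further in +y and one rise higher in +z, directly behind and above the previous step with no overlap.

C is a spool: two coaxial disc flanges of radius 177 mm and thickness 20 mm, joined by a core cylinder of radius 78 mm and height 142 mm. The lower flange rests on z = 0 and the three cylinders share a vertical axis.

The staircase is against the table's +x side, with their −y faces flush. The spool is on top of the table.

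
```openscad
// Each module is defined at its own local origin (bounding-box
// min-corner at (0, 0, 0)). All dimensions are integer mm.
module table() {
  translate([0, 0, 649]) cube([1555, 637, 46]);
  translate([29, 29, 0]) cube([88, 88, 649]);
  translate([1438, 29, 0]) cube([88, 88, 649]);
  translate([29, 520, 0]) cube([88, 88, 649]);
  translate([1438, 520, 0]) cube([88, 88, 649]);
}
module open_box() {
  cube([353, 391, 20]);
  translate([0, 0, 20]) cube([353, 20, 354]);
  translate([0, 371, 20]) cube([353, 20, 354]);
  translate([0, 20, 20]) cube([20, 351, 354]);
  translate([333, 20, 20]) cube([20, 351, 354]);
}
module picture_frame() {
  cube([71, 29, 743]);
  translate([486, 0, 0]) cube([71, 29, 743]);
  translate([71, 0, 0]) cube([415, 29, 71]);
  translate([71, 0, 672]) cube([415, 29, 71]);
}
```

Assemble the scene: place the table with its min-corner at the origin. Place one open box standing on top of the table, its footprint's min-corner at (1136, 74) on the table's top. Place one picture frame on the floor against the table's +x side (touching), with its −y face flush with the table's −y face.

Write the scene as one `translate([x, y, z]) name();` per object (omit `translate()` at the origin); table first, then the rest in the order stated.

table();
translate([1136, 74, 695]) open_box();
translate([1555, 0, 0]) picture_frame();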